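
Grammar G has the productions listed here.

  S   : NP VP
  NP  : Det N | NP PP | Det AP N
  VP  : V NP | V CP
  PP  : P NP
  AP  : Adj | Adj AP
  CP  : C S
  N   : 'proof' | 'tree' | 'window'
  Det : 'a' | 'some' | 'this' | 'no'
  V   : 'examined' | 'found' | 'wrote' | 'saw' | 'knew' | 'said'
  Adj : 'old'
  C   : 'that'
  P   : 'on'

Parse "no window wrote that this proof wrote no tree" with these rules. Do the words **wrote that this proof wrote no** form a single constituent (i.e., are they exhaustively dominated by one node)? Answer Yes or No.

No

[S [NP [Det no] [N window]] [VP [V wrote] [CP [C that] [S [NP [Det this] [N proof]] [VP [V wrote] [NP [Det no] [N tree]]]]]]]
The smallest constituent containing 'wrote that this proof wrote no' is the VP spanning 'wrote that this proof wrote no tree'; no single node in the tree dominates exactly the given words.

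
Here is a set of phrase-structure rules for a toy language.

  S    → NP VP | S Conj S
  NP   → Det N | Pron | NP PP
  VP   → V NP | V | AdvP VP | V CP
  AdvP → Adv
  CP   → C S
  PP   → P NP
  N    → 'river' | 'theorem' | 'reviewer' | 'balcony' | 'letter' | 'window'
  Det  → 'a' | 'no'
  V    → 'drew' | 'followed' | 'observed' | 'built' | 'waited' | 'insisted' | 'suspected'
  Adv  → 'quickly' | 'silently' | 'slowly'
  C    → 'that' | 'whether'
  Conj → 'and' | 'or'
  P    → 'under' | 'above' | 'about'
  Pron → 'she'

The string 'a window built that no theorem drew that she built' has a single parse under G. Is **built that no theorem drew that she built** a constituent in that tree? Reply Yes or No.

[S [NP [Det a] [N window]] [VP [V built] [CP [C that] [S [NP [Det no] [N theorem]] [VP [V drew] [CP [C that] [S [NP [Pron she]] [VP [V built]]]]]]]]]
The words 'built that no theorem drew that she built' are exhaustively dominated by a single VP node (built by VP → V CP), so they form a constituent.

Yes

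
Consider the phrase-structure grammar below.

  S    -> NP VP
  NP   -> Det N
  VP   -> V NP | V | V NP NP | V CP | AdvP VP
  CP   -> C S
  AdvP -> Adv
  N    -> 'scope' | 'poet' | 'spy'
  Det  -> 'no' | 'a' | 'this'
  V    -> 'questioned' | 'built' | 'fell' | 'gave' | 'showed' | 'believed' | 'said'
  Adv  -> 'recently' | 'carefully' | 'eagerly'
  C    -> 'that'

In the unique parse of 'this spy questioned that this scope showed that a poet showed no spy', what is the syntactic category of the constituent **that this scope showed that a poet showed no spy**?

CP

S
  NP
    Det: this
    N: spy
  VP
    V: questioned
    CP
      C: that
      S
        NP
          Det: this
          N: scope
        VP
          V: showed
          CP
            C: that
            S
              NP
                Det: a
                N: poet
              VP
                V: showed
                NP
                  Det: no
                  N: spy
The span 'that this scope showed that a poet showed no spy' is the CP node built by CP → C S.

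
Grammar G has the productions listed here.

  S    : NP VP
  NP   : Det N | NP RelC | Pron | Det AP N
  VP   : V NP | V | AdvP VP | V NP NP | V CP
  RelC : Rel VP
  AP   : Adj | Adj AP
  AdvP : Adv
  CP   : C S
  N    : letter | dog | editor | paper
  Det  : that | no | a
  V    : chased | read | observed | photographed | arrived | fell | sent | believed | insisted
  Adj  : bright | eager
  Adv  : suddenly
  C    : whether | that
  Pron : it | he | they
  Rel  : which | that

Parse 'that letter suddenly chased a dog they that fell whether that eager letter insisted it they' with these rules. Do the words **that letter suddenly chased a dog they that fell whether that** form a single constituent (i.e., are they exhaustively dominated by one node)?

No

[S [NP [Det that] [N letter]] [VP [AdvP [Adv suddenly]] [VP [V chased] [NP [Det a] [N dog]] [NP [NP [Pron they]] [RelC [Rel that] [VP [V fell] [CP [C whether] [S [NP [Det that] [AP [Adj eager]] [N letter]] [VP [V insisted] [NP [Pron it]] [NP [Pron they]]]]]]]]]]]
The smallest constituent containing 'that letter suddenly chased a dog they that fell whether that' is the S spanning 'that letter suddenly chased a dog they that fell whether that eager letter insisted it they'; no single node in the tree dominates exactly the given words.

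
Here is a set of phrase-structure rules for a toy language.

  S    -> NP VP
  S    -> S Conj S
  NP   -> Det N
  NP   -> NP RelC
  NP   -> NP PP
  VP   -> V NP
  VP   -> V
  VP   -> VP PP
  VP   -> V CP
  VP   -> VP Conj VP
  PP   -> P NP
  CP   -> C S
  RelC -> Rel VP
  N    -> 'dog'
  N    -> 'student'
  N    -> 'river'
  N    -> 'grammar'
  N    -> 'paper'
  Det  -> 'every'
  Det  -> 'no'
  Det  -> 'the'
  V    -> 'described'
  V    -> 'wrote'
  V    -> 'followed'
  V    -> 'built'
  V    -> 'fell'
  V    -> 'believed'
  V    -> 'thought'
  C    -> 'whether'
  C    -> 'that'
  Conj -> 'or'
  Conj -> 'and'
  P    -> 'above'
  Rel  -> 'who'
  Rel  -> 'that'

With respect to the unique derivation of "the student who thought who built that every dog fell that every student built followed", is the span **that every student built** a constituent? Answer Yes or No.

Yes

[S [NP [NP [NP [Det the] [N student]] [RelC [Rel who] [VP [V thought]]]] [RelC [Rel who] [VP [V built] [CP [C that] [S [NP [Det every] [N dog]] [VP [V fell] [CP [C that] [S [NP [Det every] [N student]] [VP [V built]]]]]]]]]] [VP [V followed]]]
The words 'that every student built' are exhaustively dominated by a single CP node (built by CP → C S), so they form a constituent.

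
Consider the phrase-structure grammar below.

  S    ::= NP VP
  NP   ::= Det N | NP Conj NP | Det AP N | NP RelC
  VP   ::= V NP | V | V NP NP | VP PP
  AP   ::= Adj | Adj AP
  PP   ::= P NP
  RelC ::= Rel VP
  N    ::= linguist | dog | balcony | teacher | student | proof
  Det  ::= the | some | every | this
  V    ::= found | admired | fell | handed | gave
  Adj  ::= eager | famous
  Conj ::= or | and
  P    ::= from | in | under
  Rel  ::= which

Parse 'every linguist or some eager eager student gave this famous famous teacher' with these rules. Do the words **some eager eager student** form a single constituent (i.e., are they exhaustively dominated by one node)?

Yes

[S [NP [NP [Det every] [N linguist]] [Conj or] [NP [Det some] [AP [Adj eager] [AP [Adj eager]]] [N student]]] [VP [V gave] [NP [Det this] [AP [Adj famous] [AP [Adj famous]]] [N teacher]]]]
The words 'some eager eager student' are exhaustively dominated by a single NP node (built by NP → Det AP N), so they form a constituent.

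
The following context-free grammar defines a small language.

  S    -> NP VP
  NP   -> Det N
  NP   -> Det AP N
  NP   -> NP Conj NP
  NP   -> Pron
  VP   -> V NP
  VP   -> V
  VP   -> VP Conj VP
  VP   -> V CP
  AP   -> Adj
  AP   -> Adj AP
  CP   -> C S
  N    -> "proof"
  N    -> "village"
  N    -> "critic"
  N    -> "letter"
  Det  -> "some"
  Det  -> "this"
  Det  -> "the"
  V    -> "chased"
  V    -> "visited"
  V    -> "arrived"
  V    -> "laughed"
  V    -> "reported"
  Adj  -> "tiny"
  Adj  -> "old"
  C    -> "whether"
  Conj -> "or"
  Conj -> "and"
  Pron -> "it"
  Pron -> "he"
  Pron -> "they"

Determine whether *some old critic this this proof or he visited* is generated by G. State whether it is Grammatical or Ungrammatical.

Ungrammatical

An N word can never sit immediately before a Det word in any string this grammar generates, so the substring 'critic this' rules out a derivation.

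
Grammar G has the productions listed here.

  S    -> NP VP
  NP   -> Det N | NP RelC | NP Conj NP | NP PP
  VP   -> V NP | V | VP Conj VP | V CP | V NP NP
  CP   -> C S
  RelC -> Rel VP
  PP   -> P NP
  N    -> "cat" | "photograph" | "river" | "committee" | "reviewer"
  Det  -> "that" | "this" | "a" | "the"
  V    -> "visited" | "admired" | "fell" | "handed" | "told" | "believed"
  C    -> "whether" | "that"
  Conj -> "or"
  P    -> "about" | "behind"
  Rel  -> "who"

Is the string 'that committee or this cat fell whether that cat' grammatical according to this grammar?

Ungrammatical

For S → NP VP, every NP-prefix leaves a non-VP remainder: after 'that committee' the remainder is not a VP; after 'that committee or this cat' the remainder is not a VP.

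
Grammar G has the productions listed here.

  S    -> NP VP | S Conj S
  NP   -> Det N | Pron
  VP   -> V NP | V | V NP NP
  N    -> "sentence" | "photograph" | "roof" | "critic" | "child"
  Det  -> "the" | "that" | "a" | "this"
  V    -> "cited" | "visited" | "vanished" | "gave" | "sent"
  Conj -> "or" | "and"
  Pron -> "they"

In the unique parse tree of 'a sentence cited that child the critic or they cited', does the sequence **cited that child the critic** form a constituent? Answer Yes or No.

[S [S [NP [Det a] [N sentence]] [VP [V cited] [NP [Det that] [N child]] [NP [Det the] [N critic]]]] [Conj or] [S [NP [Pron they]] [VP [V cited]]]]
The words 'cited that child the critic' are exhaustively dominated by a single VP node (built by VP → V NP NP), so they form a constituent.

Yes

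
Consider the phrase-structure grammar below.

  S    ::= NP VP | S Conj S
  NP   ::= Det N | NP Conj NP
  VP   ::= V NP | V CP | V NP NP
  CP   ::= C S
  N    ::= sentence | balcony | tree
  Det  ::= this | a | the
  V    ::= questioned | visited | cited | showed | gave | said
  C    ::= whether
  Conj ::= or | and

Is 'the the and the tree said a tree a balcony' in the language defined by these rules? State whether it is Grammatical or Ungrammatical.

Ungrammatical

A Det word can never sit immediately before a Det word in any string this grammar generates, so the substring 'the the' rules out a derivation.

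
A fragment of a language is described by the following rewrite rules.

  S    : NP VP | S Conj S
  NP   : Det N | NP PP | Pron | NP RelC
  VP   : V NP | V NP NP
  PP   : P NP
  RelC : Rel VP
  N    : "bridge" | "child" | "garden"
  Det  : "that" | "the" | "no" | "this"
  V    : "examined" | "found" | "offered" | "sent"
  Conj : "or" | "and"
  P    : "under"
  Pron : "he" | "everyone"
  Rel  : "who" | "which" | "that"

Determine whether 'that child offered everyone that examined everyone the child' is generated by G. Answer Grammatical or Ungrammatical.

Grammatical

[S [NP [Det that] [N child]] [VP [V offered] [NP [NP [Pron everyone]] [RelC [Rel that] [VP [V examined] [NP [Pron everyone]] [NP [Det the] [N child]]]]]]]
Every word is introduced by a lexical rule and the phrasal rules combine the resulting categories into a single S.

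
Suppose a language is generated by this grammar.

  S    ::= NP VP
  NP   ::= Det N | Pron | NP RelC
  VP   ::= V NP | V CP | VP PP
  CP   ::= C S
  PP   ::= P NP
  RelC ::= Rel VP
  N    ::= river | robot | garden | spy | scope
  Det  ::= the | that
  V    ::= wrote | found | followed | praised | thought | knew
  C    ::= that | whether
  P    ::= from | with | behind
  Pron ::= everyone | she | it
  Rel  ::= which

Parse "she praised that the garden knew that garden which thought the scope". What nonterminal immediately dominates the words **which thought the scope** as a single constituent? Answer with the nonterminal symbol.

RelC

S
  NP
    Pron: she
  VP
    V: praised
    CP
      C: that
      S
        NP
          Det: the
          N: garden
        VP
          V: knew
          NP
            NP
              Det: that
              N: garden
            RelC
              Rel: which
              VP
                V: thought
                NP
                  Det: the
                  N: scope
The span 'which thought the scope' is the RelC node built by RelC → Rel VP.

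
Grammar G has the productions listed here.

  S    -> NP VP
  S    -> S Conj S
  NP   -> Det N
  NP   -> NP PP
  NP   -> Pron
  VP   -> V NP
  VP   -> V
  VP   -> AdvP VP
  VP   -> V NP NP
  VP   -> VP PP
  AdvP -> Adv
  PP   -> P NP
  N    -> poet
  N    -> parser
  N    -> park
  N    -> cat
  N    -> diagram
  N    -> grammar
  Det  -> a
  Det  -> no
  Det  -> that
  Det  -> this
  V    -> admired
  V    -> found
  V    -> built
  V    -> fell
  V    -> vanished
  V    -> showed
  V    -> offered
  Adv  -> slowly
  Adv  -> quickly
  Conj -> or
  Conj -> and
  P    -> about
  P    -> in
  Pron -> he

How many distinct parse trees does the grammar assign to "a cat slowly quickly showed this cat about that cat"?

Two of the 4 distinct bracketings:
[S [NP [Det a] [N cat]] [VP [AdvP [Adv slowly]] [VP [AdvP [Adv quickly]] [VP [V showed] [NP [NP [Det this] [N cat]] [PP [P about] [NP [Det that] [N cat]]]]]]]]
[S [NP [Det a] [N cat]] [VP [AdvP [Adv slowly]] [VP [AdvP [Adv quickly]] [VP [VP [V showed] [NP [Det this] [N cat]]] [PP [P about] [NP [Det that] [N cat]]]]]]]
The difference turns on whether NP → NP PP is used at the relevant span, versus an alternative expansion of NP.

4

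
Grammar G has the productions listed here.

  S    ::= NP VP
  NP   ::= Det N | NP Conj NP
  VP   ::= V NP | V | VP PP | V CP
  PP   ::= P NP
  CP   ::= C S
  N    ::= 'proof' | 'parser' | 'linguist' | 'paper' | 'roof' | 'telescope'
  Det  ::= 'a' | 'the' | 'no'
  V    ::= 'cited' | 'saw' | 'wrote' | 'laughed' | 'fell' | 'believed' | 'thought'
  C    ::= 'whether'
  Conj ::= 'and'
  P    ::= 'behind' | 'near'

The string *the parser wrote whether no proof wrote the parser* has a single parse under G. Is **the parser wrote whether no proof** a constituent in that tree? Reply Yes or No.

[S [NP [Det the] [N parser]] [VP [V wrote] [CP [C whether] [S [NP [Det no] [N proof]] [VP [V wrote] [NP [Det the] [N parser]]]]]]]
The smallest constituent containing 'the parser wrote whether no proof' is the S spanning 'the parser wrote whether no proof wrote the parser'; no single node in the tree dominates exactly the given words.

No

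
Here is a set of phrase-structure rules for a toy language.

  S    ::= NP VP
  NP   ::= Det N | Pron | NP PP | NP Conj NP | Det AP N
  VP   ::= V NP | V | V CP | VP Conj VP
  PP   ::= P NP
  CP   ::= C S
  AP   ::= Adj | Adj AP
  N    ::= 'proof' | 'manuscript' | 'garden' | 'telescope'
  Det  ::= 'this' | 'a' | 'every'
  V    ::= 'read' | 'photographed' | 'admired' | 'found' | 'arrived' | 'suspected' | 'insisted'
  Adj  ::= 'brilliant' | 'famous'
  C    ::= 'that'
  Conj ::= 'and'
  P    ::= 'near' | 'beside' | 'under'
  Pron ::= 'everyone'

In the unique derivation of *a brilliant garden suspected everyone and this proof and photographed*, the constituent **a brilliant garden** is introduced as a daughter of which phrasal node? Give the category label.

S
  NP
    Det: a
    AP
      Adj: brilliant
    N: garden
  VP
    VP
      V: suspected
      NP
        NP
          Pron: everyone
        Conj: and
        NP
          Det: this
          N: proof
    Conj: and
    VP
      V: photographed
The span 'a brilliant garden' is the NP node built by NP → Det AP N.
Its mother is the S built by S → NP VP.

S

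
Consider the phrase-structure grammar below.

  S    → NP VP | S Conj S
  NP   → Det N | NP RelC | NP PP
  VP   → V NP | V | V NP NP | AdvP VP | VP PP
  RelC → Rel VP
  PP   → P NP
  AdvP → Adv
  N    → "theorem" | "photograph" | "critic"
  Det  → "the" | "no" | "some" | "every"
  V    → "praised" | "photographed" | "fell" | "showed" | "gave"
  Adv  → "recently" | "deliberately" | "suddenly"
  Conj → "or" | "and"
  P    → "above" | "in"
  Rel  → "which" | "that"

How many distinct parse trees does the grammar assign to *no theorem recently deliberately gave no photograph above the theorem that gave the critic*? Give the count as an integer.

Two of the 7 distinct bracketings:
[S [NP [Det no] [N theorem]] [VP [AdvP [Adv recently]] [VP [AdvP [Adv deliberately]] [VP [V gave] [NP [NP [NP [Det no] [N photograph]] [PP [P above] [NP [Det the] [N theorem]]]] [RelC [Rel that] [VP [V gave] [NP [Det the] [N critic]]]]]]]]]
[S [NP [Det no] [N theorem]] [VP [AdvP [Adv recently]] [VP [AdvP [Adv deliberately]] [VP [V gave] [NP [NP [Det no] [N photograph]] [PP [P above] [NP [NP [Det the] [N theorem]] [RelC [Rel that] [VP [V gave] [NP [Det the] [N critic]]]]]]]]]]]
The trees differ in how a recursive rule is bracketed over the same span.

7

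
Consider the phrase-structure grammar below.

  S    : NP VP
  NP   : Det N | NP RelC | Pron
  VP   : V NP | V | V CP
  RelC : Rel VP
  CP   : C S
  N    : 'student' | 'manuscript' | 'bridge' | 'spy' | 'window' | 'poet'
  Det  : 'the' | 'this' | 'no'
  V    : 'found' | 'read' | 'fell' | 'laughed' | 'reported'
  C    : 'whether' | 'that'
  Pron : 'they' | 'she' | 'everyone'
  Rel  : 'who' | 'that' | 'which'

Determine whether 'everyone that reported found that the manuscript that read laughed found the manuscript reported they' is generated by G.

For S → NP VP, every NP-prefix leaves a non-VP remainder: after 'everyone' the remainder is not a VP; after 'everyone that reported' the remainder is not a VP.

Ungrammatical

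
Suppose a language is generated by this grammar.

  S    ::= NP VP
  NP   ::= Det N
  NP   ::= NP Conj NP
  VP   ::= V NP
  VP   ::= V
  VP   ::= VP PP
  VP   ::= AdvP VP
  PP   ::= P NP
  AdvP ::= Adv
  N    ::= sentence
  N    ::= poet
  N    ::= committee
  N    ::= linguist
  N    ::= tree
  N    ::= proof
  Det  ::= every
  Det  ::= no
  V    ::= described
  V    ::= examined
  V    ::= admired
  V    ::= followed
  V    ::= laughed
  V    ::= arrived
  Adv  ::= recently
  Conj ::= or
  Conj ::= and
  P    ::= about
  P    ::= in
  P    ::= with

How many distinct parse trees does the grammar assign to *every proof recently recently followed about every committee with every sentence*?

6

Two of the 6 distinct bracketings:
[S [NP [Det every] [N proof]] [VP [VP [VP [AdvP [Adv recently]] [VP [AdvP [Adv recently]] [VP [V followed]]]] [PP [P about] [NP [Det every] [N committee]]]] [PP [P with] [NP [Det every] [N sentence]]]]]
[S [NP [Det every] [N proof]] [VP [VP [AdvP [Adv recently]] [VP [VP [AdvP [Adv recently]] [VP [V followed]]] [PP [P about] [NP [Det every] [N committee]]]]] [PP [P with] [NP [Det every] [N sentence]]]]]
The trees differ in how a recursive rule is bracketed over the same span.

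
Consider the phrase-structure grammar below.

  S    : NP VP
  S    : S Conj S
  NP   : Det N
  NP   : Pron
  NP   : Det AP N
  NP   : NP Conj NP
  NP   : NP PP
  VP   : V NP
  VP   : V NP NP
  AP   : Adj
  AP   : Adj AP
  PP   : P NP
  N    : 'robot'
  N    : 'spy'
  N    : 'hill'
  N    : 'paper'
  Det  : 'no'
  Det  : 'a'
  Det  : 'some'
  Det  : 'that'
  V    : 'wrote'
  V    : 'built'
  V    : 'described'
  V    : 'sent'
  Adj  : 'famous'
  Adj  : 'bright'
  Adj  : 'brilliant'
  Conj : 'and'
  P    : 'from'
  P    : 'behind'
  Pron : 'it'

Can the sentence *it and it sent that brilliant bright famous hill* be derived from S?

S
  NP
    NP
      Pron: it
    Conj: and
    NP
      Pron: it
  VP
    V: sent
    NP
      Det: that
      AP
        Adj: brilliant
        AP
          Adj: bright
          AP
            Adj: famous
      N: hill
Each bracket corresponds to one application of a listed rule, so the string is derivable from S.

Grammatical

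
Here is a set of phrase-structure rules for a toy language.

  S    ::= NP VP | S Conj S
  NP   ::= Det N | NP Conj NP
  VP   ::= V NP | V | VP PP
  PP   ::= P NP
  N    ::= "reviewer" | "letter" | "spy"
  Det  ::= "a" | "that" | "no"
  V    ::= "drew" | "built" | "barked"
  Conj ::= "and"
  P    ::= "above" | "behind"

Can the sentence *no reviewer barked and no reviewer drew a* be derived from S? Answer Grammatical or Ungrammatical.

Ungrammatical

For S → NP VP, the only prefix that parses as NP is 'no reviewer', but the remainder 'barked and no reviewer drew a' is not a VP under these rules. The alternative S rule S → S Conj S likewise has no satisfying split.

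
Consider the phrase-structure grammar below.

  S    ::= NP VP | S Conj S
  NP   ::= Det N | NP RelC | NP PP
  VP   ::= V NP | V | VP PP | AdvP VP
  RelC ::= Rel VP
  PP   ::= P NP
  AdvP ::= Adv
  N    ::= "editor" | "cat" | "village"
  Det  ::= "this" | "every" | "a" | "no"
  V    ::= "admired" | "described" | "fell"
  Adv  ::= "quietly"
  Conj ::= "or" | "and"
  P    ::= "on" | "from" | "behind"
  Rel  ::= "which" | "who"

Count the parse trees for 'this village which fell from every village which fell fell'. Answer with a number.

4

Two of the 4 distinct bracketings:
[S [NP [NP [Det this] [N village]] [RelC [Rel which] [VP [VP [V fell]] [PP [P from] [NP [NP [Det every] [N village]] [RelC [Rel which] [VP [V fell]]]]]]]] [VP [V fell]]]
[S [NP [NP [NP [Det this] [N village]] [RelC [Rel which] [VP [VP [V fell]] [PP [P from] [NP [Det every] [N village]]]]]] [RelC [Rel which] [VP [V fell]]]] [VP [V fell]]]
The trees differ in how a recursive rule is bracketed over the same span.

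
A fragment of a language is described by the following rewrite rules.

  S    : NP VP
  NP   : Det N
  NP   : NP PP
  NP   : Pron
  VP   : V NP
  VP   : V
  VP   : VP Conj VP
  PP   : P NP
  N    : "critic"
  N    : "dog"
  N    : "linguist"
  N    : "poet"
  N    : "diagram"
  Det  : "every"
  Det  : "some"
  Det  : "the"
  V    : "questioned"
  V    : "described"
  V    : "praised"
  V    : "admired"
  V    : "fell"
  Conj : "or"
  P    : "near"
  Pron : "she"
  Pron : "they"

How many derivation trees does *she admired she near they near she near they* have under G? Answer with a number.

Two of the 5 distinct bracketings:
[S [NP [Pron she]] [VP [V admired] [NP [NP [Pron she]] [PP [P near] [NP [NP [Pron they]] [PP [P near] [NP [NP [Pron she]] [PP [P near] [NP [Pron they]]]]]]]]]]
[S [NP [Pron she]] [VP [V admired] [NP [NP [Pron she]] [PP [P near] [NP [NP [NP [Pron they]] [PP [P near] [NP [Pron she]]]] [PP [P near] [NP [Pron they]]]]]]]]
The trees differ in how a recursive rule is bracketed over the same span.

5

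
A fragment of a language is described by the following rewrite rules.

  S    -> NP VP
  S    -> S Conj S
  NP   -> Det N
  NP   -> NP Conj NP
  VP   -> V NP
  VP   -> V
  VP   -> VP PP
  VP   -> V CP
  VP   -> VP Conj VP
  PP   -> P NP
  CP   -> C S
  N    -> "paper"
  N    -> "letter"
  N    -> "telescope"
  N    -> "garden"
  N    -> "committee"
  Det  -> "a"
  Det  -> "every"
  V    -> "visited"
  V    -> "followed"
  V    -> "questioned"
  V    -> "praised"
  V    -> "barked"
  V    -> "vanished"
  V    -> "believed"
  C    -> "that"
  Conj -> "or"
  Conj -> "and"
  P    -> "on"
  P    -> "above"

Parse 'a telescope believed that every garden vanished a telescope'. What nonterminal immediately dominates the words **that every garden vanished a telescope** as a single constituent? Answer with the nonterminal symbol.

S
  NP
    Det: a
    N: telescope
  VP
    V: believed
    CP
      C: that
      S
        NP
          Det: every
          N: garden
        VP
          V: vanished
          NP
            Det: a
            N: telescope
The span 'that every garden vanished a telescope' is the CP node built by CP → C S.

CP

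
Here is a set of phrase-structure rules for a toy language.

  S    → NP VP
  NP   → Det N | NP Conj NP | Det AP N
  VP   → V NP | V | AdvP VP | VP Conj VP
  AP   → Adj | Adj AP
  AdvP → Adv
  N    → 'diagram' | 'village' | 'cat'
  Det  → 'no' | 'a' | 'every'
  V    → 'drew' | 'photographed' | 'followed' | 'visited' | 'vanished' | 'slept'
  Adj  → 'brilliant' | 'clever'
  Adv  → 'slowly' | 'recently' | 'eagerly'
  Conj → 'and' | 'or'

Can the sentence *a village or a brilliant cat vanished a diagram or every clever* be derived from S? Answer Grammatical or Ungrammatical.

For S → NP VP, every NP-prefix leaves a non-VP remainder: after 'a village' the remainder is not a VP; after 'a village or a brilliant cat' the remainder is not a VP.

Ungrammatical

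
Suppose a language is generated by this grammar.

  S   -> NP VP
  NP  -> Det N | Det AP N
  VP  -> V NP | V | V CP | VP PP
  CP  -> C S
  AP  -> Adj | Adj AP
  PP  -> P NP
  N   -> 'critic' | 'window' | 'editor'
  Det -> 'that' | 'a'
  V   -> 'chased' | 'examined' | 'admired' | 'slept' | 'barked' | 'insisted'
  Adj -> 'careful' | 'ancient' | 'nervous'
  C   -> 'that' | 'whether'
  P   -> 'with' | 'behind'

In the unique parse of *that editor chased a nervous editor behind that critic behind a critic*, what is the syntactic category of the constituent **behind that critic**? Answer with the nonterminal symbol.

PP

[S [NP [Det that] [N editor]] [VP [VP [VP [V chased] [NP [Det a] [AP [Adj nervous]] [N editor]]] [PP [P behind] [NP [Det that] [N critic]]]] [PP [P behind] [NP [Det a] [N critic]]]]]
The span 'behind that critic' is the PP node built by PP → P NP.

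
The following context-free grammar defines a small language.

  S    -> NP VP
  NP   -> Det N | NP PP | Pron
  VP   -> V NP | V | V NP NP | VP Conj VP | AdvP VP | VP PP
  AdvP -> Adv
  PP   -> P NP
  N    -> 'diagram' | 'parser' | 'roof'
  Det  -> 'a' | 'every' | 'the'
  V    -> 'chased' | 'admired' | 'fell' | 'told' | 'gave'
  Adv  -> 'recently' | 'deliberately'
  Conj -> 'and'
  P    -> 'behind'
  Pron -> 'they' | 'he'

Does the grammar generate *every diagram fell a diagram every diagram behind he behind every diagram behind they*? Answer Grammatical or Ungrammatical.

[S [NP [Det every] [N diagram]] [VP [V fell] [NP [Det a] [N diagram]] [NP [NP [Det every] [N diagram]] [PP [P behind] [NP [NP [Pron he]] [PP [P behind] [NP [NP [Det every] [N diagram]] [PP [P behind] [NP [Pron they]]]]]]]]]]
Each bracket corresponds to one application of a listed rule, so the string is derivable from S.

Grammatical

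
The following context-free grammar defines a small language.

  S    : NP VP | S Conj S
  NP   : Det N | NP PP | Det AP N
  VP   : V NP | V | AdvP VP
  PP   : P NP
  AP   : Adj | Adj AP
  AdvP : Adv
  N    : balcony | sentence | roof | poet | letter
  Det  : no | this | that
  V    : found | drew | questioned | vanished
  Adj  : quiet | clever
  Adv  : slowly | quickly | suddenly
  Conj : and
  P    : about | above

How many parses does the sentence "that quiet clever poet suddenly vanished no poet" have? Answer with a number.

1

[S [NP [Det that] [AP [Adj quiet] [AP [Adj clever]]] [N poet]] [VP [AdvP [Adv suddenly]] [VP [V vanished] [NP [Det no] [N poet]]]]]
No rule offers an alternative attachment or grouping for any span, so this is the only derivation.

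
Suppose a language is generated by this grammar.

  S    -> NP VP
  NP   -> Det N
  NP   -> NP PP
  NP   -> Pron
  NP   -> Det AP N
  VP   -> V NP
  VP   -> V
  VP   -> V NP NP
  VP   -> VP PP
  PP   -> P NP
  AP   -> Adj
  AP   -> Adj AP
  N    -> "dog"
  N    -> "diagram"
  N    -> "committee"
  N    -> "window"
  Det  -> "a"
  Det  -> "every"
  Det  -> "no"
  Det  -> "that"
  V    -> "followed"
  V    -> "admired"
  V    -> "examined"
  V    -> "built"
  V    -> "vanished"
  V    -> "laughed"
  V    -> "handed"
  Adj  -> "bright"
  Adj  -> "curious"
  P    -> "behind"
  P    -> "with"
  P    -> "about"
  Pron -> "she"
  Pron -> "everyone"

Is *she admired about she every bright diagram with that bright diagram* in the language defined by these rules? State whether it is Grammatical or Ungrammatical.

For S → NP VP, the only prefix that parses as NP is 'she', but the remainder 'admired about she every bright diagram with that bright diagram' is not a VP under these rules.

Ungrammatical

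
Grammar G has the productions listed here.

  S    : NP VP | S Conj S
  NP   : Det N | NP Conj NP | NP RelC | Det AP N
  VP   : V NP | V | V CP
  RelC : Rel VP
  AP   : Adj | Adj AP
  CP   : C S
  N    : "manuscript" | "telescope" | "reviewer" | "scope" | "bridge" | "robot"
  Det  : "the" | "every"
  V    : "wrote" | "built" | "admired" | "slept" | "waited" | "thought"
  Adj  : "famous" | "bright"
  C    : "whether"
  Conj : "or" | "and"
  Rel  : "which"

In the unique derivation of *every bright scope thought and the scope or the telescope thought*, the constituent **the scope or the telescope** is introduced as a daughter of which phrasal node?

S

[S [S [NP [Det every] [AP [Adj bright]] [N scope]] [VP [V thought]]] [Conj and] [S [NP [NP [Det the] [N scope]] [Conj or] [NP [Det the] [N telescope]]] [VP [V thought]]]]
The span 'the scope or the telescope' is the NP node built by NP → NP Conj NP.
Its mother is the S built by S → NP VP.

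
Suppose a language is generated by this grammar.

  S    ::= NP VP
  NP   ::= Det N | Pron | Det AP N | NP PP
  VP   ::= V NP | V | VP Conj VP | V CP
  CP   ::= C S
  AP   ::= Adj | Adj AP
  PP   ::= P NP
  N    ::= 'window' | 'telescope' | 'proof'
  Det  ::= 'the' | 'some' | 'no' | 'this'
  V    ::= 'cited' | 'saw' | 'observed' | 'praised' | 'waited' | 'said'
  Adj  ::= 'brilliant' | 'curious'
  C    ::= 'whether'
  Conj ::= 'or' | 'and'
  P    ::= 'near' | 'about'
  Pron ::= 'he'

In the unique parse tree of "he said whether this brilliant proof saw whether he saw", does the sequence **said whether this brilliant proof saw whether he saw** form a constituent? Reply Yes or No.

Yes

[S [NP [Pron he]] [VP [V said] [CP [C whether] [S [NP [Det this] [AP [Adj brilliant]] [N proof]] [VP [V saw] [CP [C whether] [S [NP [Pron he]] [VP [V saw]]]]]]]]]
The words 'said whether this brilliant proof saw whether he saw' are exhaustively dominated by a single VP node (built by VP → V CP), so they form a constituent.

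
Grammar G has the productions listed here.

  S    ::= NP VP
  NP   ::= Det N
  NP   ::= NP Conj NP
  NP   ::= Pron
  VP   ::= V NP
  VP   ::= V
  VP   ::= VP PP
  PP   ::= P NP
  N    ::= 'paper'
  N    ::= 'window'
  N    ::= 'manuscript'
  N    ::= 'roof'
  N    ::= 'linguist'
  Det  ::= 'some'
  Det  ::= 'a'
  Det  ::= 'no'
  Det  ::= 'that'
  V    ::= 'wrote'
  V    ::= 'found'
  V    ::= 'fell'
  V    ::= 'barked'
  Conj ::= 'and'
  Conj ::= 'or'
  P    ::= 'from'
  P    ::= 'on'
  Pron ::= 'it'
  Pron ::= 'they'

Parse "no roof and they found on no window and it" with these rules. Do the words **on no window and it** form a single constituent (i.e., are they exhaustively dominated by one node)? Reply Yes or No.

[S [NP [NP [Det no] [N roof]] [Conj and] [NP [Pron they]]] [VP [VP [V found]] [PP [P on] [NP [NP [Det no] [N window]] [Conj and] [NP [Pron it]]]]]]
The words 'on no window and it' are exhaustively dominated by a single PP node (built by PP → P NP), so they form a constituent.

Yes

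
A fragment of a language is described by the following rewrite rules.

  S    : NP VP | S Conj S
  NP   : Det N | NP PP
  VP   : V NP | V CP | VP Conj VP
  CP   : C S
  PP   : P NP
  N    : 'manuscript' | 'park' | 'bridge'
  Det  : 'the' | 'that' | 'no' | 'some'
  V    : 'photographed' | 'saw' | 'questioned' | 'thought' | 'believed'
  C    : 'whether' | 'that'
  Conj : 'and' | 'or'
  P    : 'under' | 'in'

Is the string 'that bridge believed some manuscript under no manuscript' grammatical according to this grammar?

Grammatical

S
  NP
    Det: that
    N: bridge
  VP
    V: believed
    NP
      NP
        Det: some
        N: manuscript
      PP
        P: under
        NP
          Det: no
          N: manuscript
Every word is introduced by a lexical rule and the phrasal rules combine the resulting categories into a single S.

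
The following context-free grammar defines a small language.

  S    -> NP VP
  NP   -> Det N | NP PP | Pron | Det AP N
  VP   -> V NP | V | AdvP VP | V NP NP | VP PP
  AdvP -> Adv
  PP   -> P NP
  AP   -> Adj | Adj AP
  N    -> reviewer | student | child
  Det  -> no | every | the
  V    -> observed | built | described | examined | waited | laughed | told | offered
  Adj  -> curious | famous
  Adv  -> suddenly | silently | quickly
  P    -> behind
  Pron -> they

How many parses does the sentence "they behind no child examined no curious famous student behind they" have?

2

The two bracketings:
[S [NP [NP [Pron they]] [PP [P behind] [NP [Det no] [N child]]]] [VP [V examined] [NP [NP [Det no] [AP [Adj curious] [AP [Adj famous]]] [N student]] [PP [P behind] [NP [Pron they]]]]]]
[S [NP [NP [Pron they]] [PP [P behind] [NP [Det no] [N child]]]] [VP [VP [V examined] [NP [Det no] [AP [Adj curious] [AP [Adj famous]]] [N student]]] [PP [P behind] [NP [Pron they]]]]]
The difference turns on whether VP → VP PP is used at the relevant span, versus an alternative expansion of VP.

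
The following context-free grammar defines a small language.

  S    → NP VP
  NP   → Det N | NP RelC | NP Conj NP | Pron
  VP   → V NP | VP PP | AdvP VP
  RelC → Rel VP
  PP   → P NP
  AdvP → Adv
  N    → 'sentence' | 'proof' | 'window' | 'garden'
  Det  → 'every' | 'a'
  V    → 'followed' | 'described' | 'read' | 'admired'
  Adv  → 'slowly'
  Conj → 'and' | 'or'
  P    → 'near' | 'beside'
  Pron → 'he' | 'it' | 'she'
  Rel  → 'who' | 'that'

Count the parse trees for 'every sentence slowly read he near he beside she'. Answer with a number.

Two of the 3 distinct bracketings:
[S [NP [Det every] [N sentence]] [VP [VP [VP [AdvP [Adv slowly]] [VP [V read] [NP [Pron he]]]] [PP [P near] [NP [Pron he]]]] [PP [P beside] [NP [Pron she]]]]]
[S [NP [Det every] [N sentence]] [VP [VP [AdvP [Adv slowly]] [VP [VP [V read] [NP [Pron he]]] [PP [P near] [NP [Pron he]]]]] [PP [P beside] [NP [Pron she]]]]]
The trees differ in how a recursive rule is bracketed over the same span.

3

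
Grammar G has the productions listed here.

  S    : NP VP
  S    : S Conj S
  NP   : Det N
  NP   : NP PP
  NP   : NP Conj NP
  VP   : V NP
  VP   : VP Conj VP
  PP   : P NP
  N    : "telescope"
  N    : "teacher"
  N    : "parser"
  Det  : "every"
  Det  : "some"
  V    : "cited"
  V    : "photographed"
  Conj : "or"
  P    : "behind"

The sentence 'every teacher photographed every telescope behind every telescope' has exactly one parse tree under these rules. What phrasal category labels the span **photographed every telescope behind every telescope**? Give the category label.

[S [NP [Det every] [N teacher]] [VP [V photographed] [NP [NP [Det every] [N telescope]] [PP [P behind] [NP [Det every] [N telescope]]]]]]
The span 'photographed every telescope behind every telescope' is the VP node built by VP → V NP.

VP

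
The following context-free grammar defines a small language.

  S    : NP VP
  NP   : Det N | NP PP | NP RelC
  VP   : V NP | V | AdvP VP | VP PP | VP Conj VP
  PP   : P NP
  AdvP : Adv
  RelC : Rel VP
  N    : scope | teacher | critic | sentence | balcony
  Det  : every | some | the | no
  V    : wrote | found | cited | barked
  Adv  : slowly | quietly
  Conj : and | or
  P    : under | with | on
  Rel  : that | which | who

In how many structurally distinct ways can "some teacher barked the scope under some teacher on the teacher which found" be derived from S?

9

Two of the 9 distinct bracketings:
[S [NP [Det some] [N teacher]] [VP [V barked] [NP [NP [Det the] [N scope]] [PP [P under] [NP [NP [Det some] [N teacher]] [PP [P on] [NP [NP [Det the] [N teacher]] [RelC [Rel which] [VP [V found]]]]]]]]]]
[S [NP [Det some] [N teacher]] [VP [V barked] [NP [NP [Det the] [N scope]] [PP [P under] [NP [NP [NP [Det some] [N teacher]] [PP [P on] [NP [Det the] [N teacher]]]] [RelC [Rel which] [VP [V found]]]]]]]]
The trees differ in how a recursive rule is bracketed over the same span.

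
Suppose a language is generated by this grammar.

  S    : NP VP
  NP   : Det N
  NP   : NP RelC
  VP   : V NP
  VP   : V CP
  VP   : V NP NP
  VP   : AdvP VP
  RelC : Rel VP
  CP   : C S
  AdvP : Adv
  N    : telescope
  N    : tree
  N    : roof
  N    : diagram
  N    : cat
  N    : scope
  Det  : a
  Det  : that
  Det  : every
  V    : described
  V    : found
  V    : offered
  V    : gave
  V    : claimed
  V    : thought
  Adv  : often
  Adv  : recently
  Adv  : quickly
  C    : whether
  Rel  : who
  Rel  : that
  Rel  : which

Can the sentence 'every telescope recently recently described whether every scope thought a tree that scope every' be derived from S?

Ungrammatical

For S → NP VP, the only prefix that parses as NP is 'every telescope', but the remainder 'recently recently described whether every scope thought a tree that scope every' is not a VP under these rules.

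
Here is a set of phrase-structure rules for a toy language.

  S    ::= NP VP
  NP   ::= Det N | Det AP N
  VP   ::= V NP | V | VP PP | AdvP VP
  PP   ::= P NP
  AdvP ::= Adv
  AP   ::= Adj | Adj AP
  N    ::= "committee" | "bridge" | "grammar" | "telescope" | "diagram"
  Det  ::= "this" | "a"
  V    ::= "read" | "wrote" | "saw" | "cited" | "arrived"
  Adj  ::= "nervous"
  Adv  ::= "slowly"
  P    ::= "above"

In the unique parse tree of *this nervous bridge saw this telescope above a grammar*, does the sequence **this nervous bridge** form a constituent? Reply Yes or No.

[S [NP [Det this] [AP [Adj nervous]] [N bridge]] [VP [VP [V saw] [NP [Det this] [N telescope]]] [PP [P above] [NP [Det a] [N grammar]]]]]
The words 'this nervous bridge' are exhaustively dominated by a single NP node (built by NP → Det AP N), so they form a constituent.

Yes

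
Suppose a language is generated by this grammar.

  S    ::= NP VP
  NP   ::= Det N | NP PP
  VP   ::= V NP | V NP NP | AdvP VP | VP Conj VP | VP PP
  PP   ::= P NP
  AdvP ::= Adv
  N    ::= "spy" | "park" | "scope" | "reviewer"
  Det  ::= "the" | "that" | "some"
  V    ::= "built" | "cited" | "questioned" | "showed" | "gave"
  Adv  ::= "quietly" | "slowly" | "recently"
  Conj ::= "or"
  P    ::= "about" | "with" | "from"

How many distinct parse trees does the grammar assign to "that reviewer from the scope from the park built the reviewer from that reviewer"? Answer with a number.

Two of the 4 distinct bracketings:
[S [NP [NP [Det that] [N reviewer]] [PP [P from] [NP [NP [Det the] [N scope]] [PP [P from] [NP [Det the] [N park]]]]]] [VP [V built] [NP [NP [Det the] [N reviewer]] [PP [P from] [NP [Det that] [N reviewer]]]]]]
[S [NP [NP [Det that] [N reviewer]] [PP [P from] [NP [NP [Det the] [N scope]] [PP [P from] [NP [Det the] [N park]]]]]] [VP [VP [V built] [NP [Det the] [N reviewer]]] [PP [P from] [NP [Det that] [N reviewer]]]]]
The difference turns on whether VP → VP PP is used at the relevant span, versus an alternative expansion of VP.

4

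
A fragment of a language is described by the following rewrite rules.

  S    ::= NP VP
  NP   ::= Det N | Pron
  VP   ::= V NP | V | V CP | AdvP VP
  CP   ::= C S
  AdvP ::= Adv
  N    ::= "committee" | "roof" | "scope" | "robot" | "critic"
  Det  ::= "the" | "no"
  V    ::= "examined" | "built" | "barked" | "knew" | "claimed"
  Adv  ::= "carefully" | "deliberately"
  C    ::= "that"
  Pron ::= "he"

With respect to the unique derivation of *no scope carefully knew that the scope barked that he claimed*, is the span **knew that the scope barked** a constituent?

No

[S [NP [Det no] [N scope]] [VP [AdvP [Adv carefully]] [VP [V knew] [CP [C that] [S [NP [Det the] [N scope]] [VP [V barked] [CP [C that] [S [NP [Pron he]] [VP [V claimed]]]]]]]]]]
The smallest constituent containing 'knew that the scope barked' is the VP spanning 'knew that the scope barked that he claimed'; no single node in the tree dominates exactly the given words.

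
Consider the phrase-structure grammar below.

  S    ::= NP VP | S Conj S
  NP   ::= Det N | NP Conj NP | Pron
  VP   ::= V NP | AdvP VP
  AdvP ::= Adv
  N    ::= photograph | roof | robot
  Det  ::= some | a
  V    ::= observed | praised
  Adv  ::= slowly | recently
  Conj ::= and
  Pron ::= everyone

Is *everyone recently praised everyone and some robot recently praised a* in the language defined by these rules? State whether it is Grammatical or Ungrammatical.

For S → NP VP, the only prefix that parses as NP is 'everyone', but the remainder 'recently praised everyone and some robot recently praised a' is not a VP under these rules. The alternative S rule S → S Conj S likewise has no satisfying split.

Ungrammatical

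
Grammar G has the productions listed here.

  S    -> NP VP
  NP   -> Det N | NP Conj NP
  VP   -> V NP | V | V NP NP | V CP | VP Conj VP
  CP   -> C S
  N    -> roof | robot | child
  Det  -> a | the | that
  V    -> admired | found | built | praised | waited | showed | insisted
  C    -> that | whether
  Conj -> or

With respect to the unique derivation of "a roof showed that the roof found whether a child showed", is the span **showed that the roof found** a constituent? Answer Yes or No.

No

[S [NP [Det a] [N roof]] [VP [V showed] [CP [C that] [S [NP [Det the] [N roof]] [VP [V found] [CP [C whether] [S [NP [Det a] [N child]] [VP [V showed]]]]]]]]]
The smallest constituent containing 'showed that the roof found' is the VP spanning 'showed that the roof found whether a child showed'; no single node in the tree dominates exactly the given words.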